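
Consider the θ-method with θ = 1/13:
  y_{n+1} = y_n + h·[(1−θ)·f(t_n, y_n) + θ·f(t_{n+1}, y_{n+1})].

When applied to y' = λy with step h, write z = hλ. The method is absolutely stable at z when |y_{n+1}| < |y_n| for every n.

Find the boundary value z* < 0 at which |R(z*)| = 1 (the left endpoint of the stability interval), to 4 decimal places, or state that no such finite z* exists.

On y'=λy, z=hλ:
  y_{n+1} = y_n + z·[12/13·y_n + 1/13·y_{n+1}] ⇒ (1 − 1/13z)y_{n+1} = (1 + 12/13z)y_n
  R(z) = (1 + 12/13z)/(1 − 1/13z).

Need |R(x)|<1, x<0.
x=-1.77: |R|=0.5579
R=−1: 1+12/13x = −1+1/13x ⇒ -11/13x=2 ⇒ x=2/(-11/13)=-2.3636
Confirm numerically:
  x=-2.022: |R|=0.74983 <1
  x=-1.223: |R|=0.11784 <1
  x=-0.985: |R|=0.08438 <1
  x=-2.718: |R|=1.24800 >1
  x=-2.421: |R|=1.04092 >1
So |R|<1 on (-2.3636, 0).

z* = -2.3636.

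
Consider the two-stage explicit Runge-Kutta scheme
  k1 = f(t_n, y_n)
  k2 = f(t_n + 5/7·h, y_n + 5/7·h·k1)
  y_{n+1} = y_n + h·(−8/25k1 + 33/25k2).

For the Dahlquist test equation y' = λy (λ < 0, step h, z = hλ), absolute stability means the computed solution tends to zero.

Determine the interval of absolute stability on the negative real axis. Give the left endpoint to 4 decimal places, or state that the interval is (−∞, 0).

Test eqn y'=λy, z=hλ:
  k1=λy_n ⇒ h·k1=z·y_n;  k2=λ(1+5/7z)y_n ⇒ h·k2=z(1+5/7z)y_n
  y_{n+1}/y_n = 1 − 8/25z + 33/25z(1+5/7z) = 1 + z + 33/35z²
  Hence R(z) = 1 + z + 33/35z².

Boundary: |R(x)|=1, x<0.
x=-1.47: |R|=1.5674
R=1: x+33/35x²=0 ⇒ x=−35/33=-1.0606; min R=1−1/(4·33/35)=0.7348>−1
Confirm numerically:
  x=-1.031: |R|=0.97122 <1
  x=-0.825: |R|=0.81673 <1
  x=-0.455: |R|=0.74019 <1
  x=-1.415: |R|=1.47281 >1
  x=-1.299: |R|=1.29198 >1
  x=-1.272: |R|=1.25353 >1
So |R|<1 on (-1.0606, 0).

(-1.0606, 0).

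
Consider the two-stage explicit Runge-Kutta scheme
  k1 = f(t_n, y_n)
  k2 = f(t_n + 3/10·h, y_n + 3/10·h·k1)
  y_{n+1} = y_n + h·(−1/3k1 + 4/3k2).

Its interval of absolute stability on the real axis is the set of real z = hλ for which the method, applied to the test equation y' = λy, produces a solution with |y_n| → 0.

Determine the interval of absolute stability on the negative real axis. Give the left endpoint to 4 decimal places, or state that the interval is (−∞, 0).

z∈(-2.5000,0).

On y'=λy, z=hλ:
  k1=λy_n ⇒ h·k1=z·y_n;  k2=λ(1+3/10z)y_n ⇒ h·k2=z(1+3/10z)y_n
  y_{n+1}/y_n = 1 − 1/3z + 4/3z(1+3/10z) = 1 + z + 2/5z²
  ⇒ R(z) = 1 + z + 2/5z².

Boundary: |R(x)|=1, x<0.
x=-1.72: |R|=0.4634
R=1: x+2/5x²=0 ⇒ x=−5/2=-2.5000; min R=1−1/(4·2/5)=0.3750>−1
Confirm numerically:
  x=-1.779: |R|=0.48694 <1
  x=-1.629: |R|=0.43246 <1
  x=-1.486: |R|=0.39728 <1
  x=-2.825: |R|=1.36725 >1
  x=-2.675: |R|=1.18725 >1
Interval (-2.5000, 0).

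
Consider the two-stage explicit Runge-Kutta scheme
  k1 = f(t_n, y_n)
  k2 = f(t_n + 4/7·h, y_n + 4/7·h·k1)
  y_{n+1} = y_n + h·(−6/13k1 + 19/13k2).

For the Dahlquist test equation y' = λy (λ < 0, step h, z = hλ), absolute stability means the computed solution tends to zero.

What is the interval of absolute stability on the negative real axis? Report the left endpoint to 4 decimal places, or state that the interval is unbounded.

On y'=λy, z=hλ:
  k1=λy_n ⇒ h·k1=z·y_n;  k2=λ(1+4/7z)y_n ⇒ h·k2=z(1+4/7z)y_n
  y_{n+1}/y_n = 1 − 6/13z + 19/13z(1+4/7z) = 1 + z + 76/91z²
  Hence R(z) = 1 + z + 76/91z².

Solve |R(x)|<1 on ℝ⁻.
x=-1.28: |R|=1.0883
R=1: x+76/91x²=0 ⇒ x=−91/76=-1.1974; min R=1−1/(4·76/91)=0.7007>−1
Confirm numerically:
  x=-0.957: |R|=0.80788 <1
  x=-0.942: |R|=0.79910 <1
  x=-0.933: |R|=0.79400 <1
  x=-1.554: |R|=1.46285 >1
  x=-1.350: |R|=1.17209 >1
Interval (-1.1974, 0).

(-1.1974, 0).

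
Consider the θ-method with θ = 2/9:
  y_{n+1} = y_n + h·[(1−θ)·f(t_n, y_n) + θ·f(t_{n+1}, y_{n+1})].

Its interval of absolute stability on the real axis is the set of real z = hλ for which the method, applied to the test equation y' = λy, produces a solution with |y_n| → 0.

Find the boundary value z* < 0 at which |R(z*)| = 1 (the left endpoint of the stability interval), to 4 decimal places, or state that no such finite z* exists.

With y'=λy (z=hλ):
  y_{n+1} = y_n + z·[7/9·y_n + 2/9·y_{n+1}] ⇒ (1 − 2/9z)y_{n+1} = (1 + 7/9z)y_n
  so R(z) = (1 + 7/9z)/(1 − 2/9z).

Boundary: |R(x)|=1, x<0.
x=-0.5: |R|=0.5500
R=−1: 1+7/9x = −1+2/9x ⇒ -5/9x=2 ⇒ x=2/(-5/9)=-3.6000
Confirm numerically:
  x=-3.317: |R|=0.90949 <1
  x=-2.708: |R|=0.69062 <1
  x=-1.957: |R|=0.36387 <1
  x=-4.162: |R|=1.16220 >1
  x=-4.104: |R|=1.14644 >1
So |R|<1 on (-3.6000, 0).

z* = -3.6000.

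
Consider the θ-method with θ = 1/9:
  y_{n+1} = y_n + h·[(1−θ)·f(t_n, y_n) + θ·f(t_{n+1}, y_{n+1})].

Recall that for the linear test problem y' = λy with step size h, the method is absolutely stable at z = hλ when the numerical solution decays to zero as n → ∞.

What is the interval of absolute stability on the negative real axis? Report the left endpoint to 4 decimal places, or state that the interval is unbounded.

z∈(-2.5714,0).

With y'=λy (z=hλ):
  y_{n+1} = y_n + z·[8/9·y_n + 1/9·y_{n+1}] ⇒ (1 − 1/9z)y_{n+1} = (1 + 8/9z)y_n
  R(z) = (1 + 8/9z)/(1 − 1/9z).

Solve |R(x)|<1 on ℝ⁻.
x=-1.01: |R|=0.0919
R=−1: 1+8/9x = −1+1/9x ⇒ -7/9x=2 ⇒ x=2/(-7/9)=-2.5714
Confirm numerically:
  x=-2.547: |R|=0.98519 <1
  x=-1.886: |R|=0.55925 <1
  x=-1.437: |R|=0.23915 <1
  x=-3.001: |R|=1.25056 >1
  x=-2.925: |R|=1.20755 >1
  x=-2.817: |R|=1.14547 >1
So |R|<1 on (-2.5714, 0).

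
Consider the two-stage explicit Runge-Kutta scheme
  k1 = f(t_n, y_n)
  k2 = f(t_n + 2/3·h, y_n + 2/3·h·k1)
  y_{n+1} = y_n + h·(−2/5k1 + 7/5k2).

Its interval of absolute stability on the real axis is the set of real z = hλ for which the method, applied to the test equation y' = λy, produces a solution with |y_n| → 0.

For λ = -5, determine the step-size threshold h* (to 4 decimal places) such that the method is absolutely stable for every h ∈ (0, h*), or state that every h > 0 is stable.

(-1.0714,0); λ=-5 ⇒ h* = (15/14)/5 = 0.2143.

Test eqn y'=λy, z=hλ:
  k1=λy_n ⇒ h·k1=z·y_n;  k2=λ(1+2/3z)y_n ⇒ h·k2=z(1+2/3z)y_n
  y_{n+1}/y_n = 1 − 2/5z + 7/5z(1+2/3z) = 1 + z + 14/15z²
  ⇒ R(z) = 1 + z + 14/15z².

Boundary: |R(x)|=1, x<0.
x=-1.32: |R|=1.3062
R=1: x+14/15x²=0 ⇒ x=−15/14=-1.0714; min R=1−1/(4·14/15)=0.7321>−1
Confirm numerically:
  x=-0.967: |R|=0.90575 <1
  x=-0.714: |R|=0.76181 <1
  x=-0.699: |R|=0.75703 <1
  x=-0.488: |R|=0.73427 <1
  x=-1.476: |R|=1.55734 >1
  x=-1.440: |R|=1.49536 >1
  x=-1.178: |R|=1.11717 >1
Stable set (-1.0714, 0).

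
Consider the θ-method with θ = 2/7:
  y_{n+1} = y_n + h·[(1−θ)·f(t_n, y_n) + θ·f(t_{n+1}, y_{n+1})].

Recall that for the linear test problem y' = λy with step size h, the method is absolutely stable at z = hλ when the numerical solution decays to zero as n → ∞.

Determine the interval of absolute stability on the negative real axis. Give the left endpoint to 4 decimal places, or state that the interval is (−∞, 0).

Test eqn y'=λy, z=hλ:
  y_{n+1} = y_n + z·[5/7·y_n + 2/7·y_{n+1}] ⇒ (1 − 2/7z)y_{n+1} = (1 + 5/7z)y_n
  Hence R(z) = (1 + 5/7z)/(1 − 2/7z).

Solve |R(x)|<1 on ℝ⁻.
x=-0.98: |R|=0.2344
R=−1: 1+5/7x = −1+2/7x ⇒ -3/7x=2 ⇒ x=2/(-3/7)=-4.6667
Confirm numerically:
  x=-4.625: |R|=0.99231 <1
  x=-4.591: |R|=0.98597 <1
  x=-3.061: |R|=0.63291 <1
  x=-2.809: |R|=0.55833 <1
  x=-5.210: |R|=1.09357 >1
  x=-5.165: |R|=1.08627 >1
Stable set (-4.6667, 0).

(-4.6667, 0).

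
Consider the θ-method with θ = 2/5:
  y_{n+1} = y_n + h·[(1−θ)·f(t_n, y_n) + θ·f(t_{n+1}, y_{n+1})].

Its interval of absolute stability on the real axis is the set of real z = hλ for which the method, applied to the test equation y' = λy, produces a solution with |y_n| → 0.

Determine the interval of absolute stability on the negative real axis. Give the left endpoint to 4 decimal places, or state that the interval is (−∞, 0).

On y'=λy, z=hλ:
  y_{n+1} = y_n + z·[3/5·y_n + 2/5·y_{n+1}] ⇒ (1 − 2/5z)y_{n+1} = (1 + 3/5z)y_n
  so R(z) = (1 + 3/5z)/(1 − 2/5z).

Need |R(x)|<1, x<0.
x=-0.38: |R|=0.6701
R=−1: 1+3/5x = −1+2/5x ⇒ -1/5x=2 ⇒ x=2/(-1/5)=-10.0000
Confirm numerically:
  x=-8.729: |R|=0.94341 <1
  x=-8.628: |R|=0.93835 <1
  x=-8.239: |R|=0.91801 <1
  x=-10.570: |R|=1.02181 >1
  x=-10.511: |R|=1.01964 >1
  x=-10.434: |R|=1.01678 >1
So |R|<1 on (-10.0000, 0).

z∈(-10.0000,0).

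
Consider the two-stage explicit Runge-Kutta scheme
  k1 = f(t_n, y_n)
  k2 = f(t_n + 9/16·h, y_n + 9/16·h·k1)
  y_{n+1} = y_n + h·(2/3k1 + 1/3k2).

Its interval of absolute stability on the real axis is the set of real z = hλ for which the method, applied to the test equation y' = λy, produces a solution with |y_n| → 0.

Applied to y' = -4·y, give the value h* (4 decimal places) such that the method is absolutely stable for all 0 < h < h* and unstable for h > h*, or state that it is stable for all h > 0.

(-5.3333,0); λ=-4 ⇒ h* = (16/3)/4 = 1.3333.

On y'=λy, z=hλ:
  k1=λy_n ⇒ h·k1=z·y_n;  k2=λ(1+9/16z)y_n ⇒ h·k2=z(1+9/16z)y_n
  y_{n+1}/y_n = 1 + 2/3z + 1/3z(1+9/16z) = 1 + z + 3/16z²
  R(z) = 1 + z + 3/16z².

Need |R(x)|<1, x<0.
x=-0.69: |R|=0.3993
R=1: x+3/16x²=0 ⇒ x=−16/3=-5.3333; min R=1−1/(4·3/16)=-0.3333>−1
Confirm numerically:
  x=-5.146: |R|=0.81925 <1
  x=-4.479: |R|=0.28252 <1
  x=-2.724: |R|=0.33272 <1
  x=-5.819: |R|=1.52989 >1
  x=-5.798: |R|=1.50515 >1
Stable set (-5.3333, 0).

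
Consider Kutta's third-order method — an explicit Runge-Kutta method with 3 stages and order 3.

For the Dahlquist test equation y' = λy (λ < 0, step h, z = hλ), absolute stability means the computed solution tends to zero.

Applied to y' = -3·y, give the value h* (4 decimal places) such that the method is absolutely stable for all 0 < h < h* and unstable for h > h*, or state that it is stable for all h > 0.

(-2.5127,0); λ=-3 ⇒ h* = 0.8376.

With y'=λy (z=hλ):
  order 3, 3-stage ⇒ R(z)=1+z+z^2/2+z^3/6
  (e.g. R(-0.71)=0.48240, |R|=0.48240)

Solve |R(x)|<1 on ℝ⁻.
x=-0.71: |R|=0.4824
|R(-1.61)|=0.0095 |R(-1.42)|=0.1110 |R(-1.2)|=0.2320
Bisect:
  x_lo=-3.3457 |R|=2.9908  x_hi=-0.2705 |R|=0.7628
  mid=-1.80812 |R|=0.15868 →hi
  mid=-2.57693 |R|=1.10869 →lo
  mid=-2.19252 |R|=0.54558 →hi
  mid=-2.38472 |R|=0.80156 →hi
  mid=-2.48083 |R|=0.94828 →hi
  mid=-2.52888 |R|=1.02672 →lo
  mid=-2.50485 |R|=0.98707 →hi
  mid=-2.51686 |R|=1.00678 →lo
  ...
  [-2.51292,-2.51273] ⇒ x*=-2.5127
Stable set (-2.5127, 0).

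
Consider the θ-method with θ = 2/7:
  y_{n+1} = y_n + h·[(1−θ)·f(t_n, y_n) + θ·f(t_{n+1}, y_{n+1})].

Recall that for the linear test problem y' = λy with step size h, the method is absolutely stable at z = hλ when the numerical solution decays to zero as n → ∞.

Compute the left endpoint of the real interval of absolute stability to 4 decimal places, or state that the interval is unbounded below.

left endpoint -4.6667.

With y'=λy (z=hλ):
  y_{n+1} = y_n + z·[5/7·y_n + 2/7·y_{n+1}] ⇒ (1 − 2/7z)y_{n+1} = (1 + 5/7z)y_n
  Hence R(z) = (1 + 5/7z)/(1 − 2/7z).

Boundary: |R(x)|=1, x<0.
x=-0.96: |R|=0.2466
R=−1: 1+5/7x = −1+2/7x ⇒ -3/7x=2 ⇒ x=2/(-3/7)=-4.6667
Confirm numerically:
  x=-3.991: |R|=0.86470 <1
  x=-3.494: |R|=0.74850 <1
  x=-3.098: |R|=0.64338 <1
  x=-2.384: |R|=0.41808 <1
  x=-5.224: |R|=1.09583 >1
  x=-4.908: |R|=1.04305 >1
  x=-4.760: |R|=1.01695 >1
So |R|<1 on (-4.6667, 0).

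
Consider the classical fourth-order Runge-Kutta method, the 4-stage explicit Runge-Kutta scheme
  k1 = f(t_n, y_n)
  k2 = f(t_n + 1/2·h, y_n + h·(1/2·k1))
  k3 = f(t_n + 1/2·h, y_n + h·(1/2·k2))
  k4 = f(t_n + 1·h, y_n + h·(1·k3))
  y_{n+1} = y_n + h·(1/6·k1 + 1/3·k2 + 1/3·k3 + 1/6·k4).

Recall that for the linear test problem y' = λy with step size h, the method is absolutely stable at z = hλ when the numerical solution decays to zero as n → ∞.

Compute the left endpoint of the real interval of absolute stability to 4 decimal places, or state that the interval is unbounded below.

Set f=λy, z=hλ:
  order 4, 4-stage ⇒ R(z)=1+z+z^2/2+z^3/6+z^4/24
  (e.g. R(-0.69)=0.50274, |R|=0.50274)

Find x<0 with |R(x)|<1.
x=-0.69: |R|=0.5027
|R(-3.13)|=1.6569 |R(-2.1)|=0.3718 |R(-0.72)|=0.4882
Bisect:
  x_lo=-3.4868 |R|=2.6856  x_hi=-0.1636 |R|=0.8490
  mid=-1.82522 |R|=0.28950 →hi
  mid=-2.65601 |R|=0.82194 →hi
  mid=-3.07140 |R|=1.52430 →lo
  mid=-2.86370 |R|=1.12480 →lo
  mid=-2.75985 |R|=0.96232 →hi
  mid=-2.81178 |R|=1.04067 →lo
  mid=-2.78582 |R|=1.00079 →lo
  ...
  [-2.78541,-2.78521] ⇒ x*=-2.7853
Interval (-2.7853, 0).

z* = -2.7853.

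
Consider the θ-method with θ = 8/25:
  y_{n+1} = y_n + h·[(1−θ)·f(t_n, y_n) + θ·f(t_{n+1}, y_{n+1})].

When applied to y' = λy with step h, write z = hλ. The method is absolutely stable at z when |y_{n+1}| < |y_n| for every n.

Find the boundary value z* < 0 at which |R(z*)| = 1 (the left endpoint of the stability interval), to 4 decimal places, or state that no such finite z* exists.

On y'=λy, z=hλ:
  y_{n+1} = y_n + z·[17/25·y_n + 8/25·y_{n+1}] ⇒ (1 − 8/25z)y_{n+1} = (1 + 17/25z)y_n
  R(z) = (1 + 17/25z)/(1 − 8/25z).

Find x<0 with |R(x)|<1.
x=-0.5: |R|=0.5690
R=−1: 1+17/25x = −1+8/25x ⇒ -9/25x=2 ⇒ x=2/(-9/25)=-5.5556
Confirm numerically:
  x=-5.053: |R|=0.93087 <1
  x=-4.213: |R|=0.79417 <1
  x=-3.029: |R|=0.53813 <1
  x=-2.278: |R|=0.31756 <1
  x=-6.073: |R|=1.06329 >1
  x=-6.051: |R|=1.06074 >1
  x=-5.732: |R|=1.02241 >1
So |R|<1 on (-5.5556, 0).

z* = -5.5556.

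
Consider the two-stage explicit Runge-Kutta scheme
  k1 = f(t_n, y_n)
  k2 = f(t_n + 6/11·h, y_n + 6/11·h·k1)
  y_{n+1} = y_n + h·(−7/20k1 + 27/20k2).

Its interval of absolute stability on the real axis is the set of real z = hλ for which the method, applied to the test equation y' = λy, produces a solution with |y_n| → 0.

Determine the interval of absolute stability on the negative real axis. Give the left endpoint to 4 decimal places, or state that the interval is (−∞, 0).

z∈(-1.3580,0).

Set f=λy, z=hλ:
  k1=λy_n ⇒ h·k1=z·y_n;  k2=λ(1+6/11z)y_n ⇒ h·k2=z(1+6/11z)y_n
  y_{n+1}/y_n = 1 − 7/20z + 27/20z(1+6/11z) = 1 + z + 81/110z²
  R(z) = 1 + z + 81/110z².

Solve |R(x)|<1 on ℝ⁻.
x=-1.08: |R|=0.7789
R=1: x+81/110x²=0 ⇒ x=−110/81=-1.3580; min R=1−1/(4·81/110)=0.6605>−1
Confirm numerically:
  x=-1.186: |R|=0.84977 <1
  x=-1.148: |R|=0.82246 <1
  x=-0.757: |R|=0.66497 <1
  x=-0.741: |R|=0.66332 <1
  x=-1.868: |R|=1.70148 >1
  x=-1.841: |R|=1.65474 >1
  x=-1.729: |R|=1.47232 >1
Interval (-1.3580, 0).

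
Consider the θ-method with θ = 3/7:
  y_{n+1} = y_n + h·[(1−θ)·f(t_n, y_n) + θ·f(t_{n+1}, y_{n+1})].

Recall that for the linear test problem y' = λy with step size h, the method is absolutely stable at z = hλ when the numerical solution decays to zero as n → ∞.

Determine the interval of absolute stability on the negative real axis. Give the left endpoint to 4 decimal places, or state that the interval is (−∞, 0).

z∈(-14.0000,0).

With y'=λy (z=hλ):
  y_{n+1} = y_n + z·[4/7·y_n + 3/7·y_{n+1}] ⇒ (1 − 3/7z)y_{n+1} = (1 + 4/7z)y_n
  R(z) = (1 + 4/7z)/(1 − 3/7z).

Solve |R(x)|<1 on ℝ⁻.
x=-1.13: |R|=0.2387
R=−1: 1+4/7x = −1+3/7x ⇒ -1/7x=2 ⇒ x=2/(-1/7)=-14.0000
Confirm numerically:
  x=-12.832: |R|=0.97433 <1
  x=-10.009: |R|=0.89221 <1
  x=-5.729: |R|=0.65804 <1
  x=-14.585: |R|=1.01153 >1
  x=-14.370: |R|=1.00738 >1
  x=-14.349: |R|=1.00697 >1
So |R|<1 on (-14.0000, 0).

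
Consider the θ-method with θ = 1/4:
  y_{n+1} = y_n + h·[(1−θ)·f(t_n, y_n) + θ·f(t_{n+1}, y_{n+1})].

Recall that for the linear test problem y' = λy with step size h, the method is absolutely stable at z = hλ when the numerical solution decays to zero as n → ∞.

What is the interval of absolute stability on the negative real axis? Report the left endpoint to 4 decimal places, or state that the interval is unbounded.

Set f=λy, z=hλ:
  y_{n+1} = y_n + z·[3/4·y_n + 1/4·y_{n+1}] ⇒ (1 − 1/4z)y_{n+1} = (1 + 3/4z)y_n
  Hence R(z) = (1 + 3/4z)/(1 − 1/4z).

Need |R(x)|<1, x<0.
x=-1.55: |R|=0.1171
R=−1: 1+3/4x = −1+1/4x ⇒ -1/2x=2 ⇒ x=2/(-1/2)=-4.0000
Confirm numerically:
  x=-2.942: |R|=0.69519 <1
  x=-2.354: |R|=0.48190 <1
  x=-2.227: |R|=0.43054 <1
  x=-4.325: |R|=1.07808 >1
  x=-4.174: |R|=1.04257 >1
Stable set (-4.0000, 0).

z∈(-4.0000,0).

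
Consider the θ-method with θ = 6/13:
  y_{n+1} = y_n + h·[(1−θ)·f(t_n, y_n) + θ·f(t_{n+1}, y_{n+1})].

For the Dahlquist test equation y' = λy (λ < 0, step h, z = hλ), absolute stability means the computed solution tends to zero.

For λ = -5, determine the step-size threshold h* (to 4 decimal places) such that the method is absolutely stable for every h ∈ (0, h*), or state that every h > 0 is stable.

Set f=λy, z=hλ:
  y_{n+1} = y_n + z·[7/13·y_n + 6/13·y_{n+1}] ⇒ (1 − 6/13z)y_{n+1} = (1 + 7/13z)y_n
  R(z) = (1 + 7/13z)/(1 − 6/13z).

Need |R(x)|<1, x<0.
x=-1.3: |R|=0.1875
R=−1: 1+7/13x = −1+6/13x ⇒ -1/13x=2 ⇒ x=2/(-1/13)=-26.0000
Confirm numerically:
  x=-21.971: |R|=0.97218 <1
  x=-18.557: |R|=0.94014 <1
  x=-17.203: |R|=0.92431 <1
  x=-16.196: |R|=0.91102 <1
  x=-26.357: |R|=1.00209 >1
  x=-26.352: |R|=1.00206 >1
So |R|<1 on (-26.0000, 0).

(-26.0000,0); λ=-5 ⇒ h* = (26)/5 = 5.2000.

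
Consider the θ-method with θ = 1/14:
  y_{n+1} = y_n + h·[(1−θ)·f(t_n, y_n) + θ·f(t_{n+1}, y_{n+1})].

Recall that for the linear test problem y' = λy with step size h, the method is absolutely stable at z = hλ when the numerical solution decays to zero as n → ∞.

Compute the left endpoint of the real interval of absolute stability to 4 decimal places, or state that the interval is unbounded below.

z* = -2.3333.

Set f=λy, z=hλ:
  y_{n+1} = y_n + z·[13/14·y_n + 1/14·y_{n+1}] ⇒ (1 − 1/14z)y_{n+1} = (1 + 13/14z)y_n
  ⇒ R(z) = (1 + 13/14z)/(1 − 1/14z).

Find x<0 with |R(x)|<1.
x=-1.63: |R|=0.4600
R=−1: 1+13/14x = −1+1/14x ⇒ -6/7x=2 ⇒ x=2/(-6/7)=-2.3333
Confirm numerically:
  x=-2.175: |R|=0.88253 <1
  x=-1.832: |R|=0.62001 <1
  x=-1.121: |R|=0.03789 <1
  x=-2.521: |R|=1.13631 >1
  x=-2.479: |R|=1.10607 >1
  x=-2.370: |R|=1.02688 >1
So |R|<1 on (-2.3333, 0).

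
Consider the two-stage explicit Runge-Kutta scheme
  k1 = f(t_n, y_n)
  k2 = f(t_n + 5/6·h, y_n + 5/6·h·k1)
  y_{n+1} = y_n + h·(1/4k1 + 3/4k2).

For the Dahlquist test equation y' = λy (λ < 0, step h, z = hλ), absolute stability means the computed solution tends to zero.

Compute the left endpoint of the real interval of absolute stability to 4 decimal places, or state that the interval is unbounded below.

On y'=λy, z=hλ:
  k1=λy_n ⇒ h·k1=z·y_n;  k2=λ(1+5/6z)y_n ⇒ h·k2=z(1+5/6z)y_n
  y_{n+1}/y_n = 1 + 1/4z + 3/4z(1+5/6z) = 1 + z + 5/8z²
  Hence R(z) = 1 + z + 5/8z².

Boundary: |R(x)|=1, x<0.
x=-1.53: |R|=0.9331
R=1: x+5/8x²=0 ⇒ x=−8/5=-1.6000; min R=1−1/(4·5/8)=0.6000>−1
Confirm numerically:
  x=-1.293: |R|=0.75191 <1
  x=-1.168: |R|=0.68464 <1
  x=-0.924: |R|=0.60961 <1
  x=-0.786: |R|=0.60012 <1
  x=-2.165: |R|=1.76452 >1
  x=-1.622: |R|=1.02230 >1
So |R|<1 on (-1.6000, 0).

z* = -1.6000.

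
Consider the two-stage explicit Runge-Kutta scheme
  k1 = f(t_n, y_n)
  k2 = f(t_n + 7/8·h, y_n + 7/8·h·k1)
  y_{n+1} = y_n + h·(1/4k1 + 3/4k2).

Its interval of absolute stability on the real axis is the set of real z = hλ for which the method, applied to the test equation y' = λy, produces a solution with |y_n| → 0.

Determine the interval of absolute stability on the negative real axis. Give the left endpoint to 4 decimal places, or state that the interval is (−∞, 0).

With y'=λy (z=hλ):
  k1=λy_n ⇒ h·k1=z·y_n;  k2=λ(1+7/8z)y_n ⇒ h·k2=z(1+7/8z)y_n
  y_{n+1}/y_n = 1 + 1/4z + 3/4z(1+7/8z) = 1 + z + 21/32z²
  ⇒ R(z) = 1 + z + 21/32z².

Boundary: |R(x)|=1, x<0.
x=-0.45: |R|=0.6829
R=1: x+21/32x²=0 ⇒ x=−32/21=-1.5238; min R=1−1/(4·21/32)=0.6190>−1
Confirm numerically:
  x=-1.054: |R|=0.67504 <1
  x=-0.870: |R|=0.62672 <1
  x=-0.742: |R|=0.61931 <1
  x=-0.685: |R|=0.62293 <1
  x=-1.737: |R|=1.24302 >1
  x=-1.607: |R|=1.08773 >1
So |R|<1 on (-1.5238, 0).

(-1.5238, 0).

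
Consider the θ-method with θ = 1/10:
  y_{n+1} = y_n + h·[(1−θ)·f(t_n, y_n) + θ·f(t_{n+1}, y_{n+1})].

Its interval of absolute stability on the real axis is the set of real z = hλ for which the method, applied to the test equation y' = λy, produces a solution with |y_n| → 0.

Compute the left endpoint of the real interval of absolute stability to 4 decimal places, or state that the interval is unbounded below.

On y'=λy, z=hλ:
  y_{n+1} = y_n + z·[9/10·y_n + 1/10·y_{n+1}] ⇒ (1 − 1/10z)y_{n+1} = (1 + 9/10z)y_n
  so R(z) = (1 + 9/10z)/(1 − 1/10z).

Need |R(x)|<1, x<0.
x=-0.47: |R|=0.5511
R=−1: 1+9/10x = −1+1/10x ⇒ -4/5x=2 ⇒ x=2/(-4/5)=-2.5000
Confirm numerically:
  x=-2.454: |R|=0.97045 <1
  x=-2.158: |R|=0.77496 <1
  x=-1.301: |R|=0.15123 <1
  x=-3.035: |R|=1.32835 >1
  x=-2.937: |R|=1.27023 >1
  x=-2.860: |R|=1.22395 >1
Stable set (-2.5000, 0).

z* = -2.5000.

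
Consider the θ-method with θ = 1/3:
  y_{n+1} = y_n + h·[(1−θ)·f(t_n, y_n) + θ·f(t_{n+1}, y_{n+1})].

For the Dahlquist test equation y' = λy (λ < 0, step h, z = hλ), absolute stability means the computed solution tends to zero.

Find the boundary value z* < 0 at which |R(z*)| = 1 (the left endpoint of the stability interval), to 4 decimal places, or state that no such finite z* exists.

z* = -6.0000.

Test eqn y'=λy, z=hλ:
  y_{n+1} = y_n + z·[2/3·y_n + 1/3·y_{n+1}] ⇒ (1 − 1/3z)y_{n+1} = (1 + 2/3z)y_n
  R(z) = (1 + 2/3z)/(1 − 1/3z).

Need |R(x)|<1, x<0.
x=-1.49: |R|=0.0045
R=−1: 1+2/3x = −1+1/3x ⇒ -1/3x=2 ⇒ x=2/(-1/3)=-6.0000
Confirm numerically:
  x=-5.676: |R|=0.96266 <1
  x=-3.814: |R|=0.67919 <1
  x=-2.721: |R|=0.42685 <1
  x=-6.310: |R|=1.03330 >1
  x=-6.250: |R|=1.02703 >1
Interval (-6.0000, 0).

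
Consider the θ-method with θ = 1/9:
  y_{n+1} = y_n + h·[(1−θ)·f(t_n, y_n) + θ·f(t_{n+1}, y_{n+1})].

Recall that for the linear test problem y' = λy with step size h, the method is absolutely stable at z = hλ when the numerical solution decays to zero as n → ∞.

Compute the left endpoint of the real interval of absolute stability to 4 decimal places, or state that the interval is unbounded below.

On y'=λy, z=hλ:
  y_{n+1} = y_n + z·[8/9·y_n + 1/9·y_{n+1}] ⇒ (1 − 1/9z)y_{n+1} = (1 + 8/9z)y_n
  so R(z) = (1 + 8/9z)/(1 − 1/9z).

Solve |R(x)|<1 on ℝ⁻.
x=-0.46: |R|=0.5624
R=−1: 1+8/9x = −1+1/9x ⇒ -7/9x=2 ⇒ x=2/(-7/9)=-2.5714
Confirm numerically:
  x=-2.215: |R|=0.77753 <1
  x=-1.721: |R|=0.44473 <1
  x=-1.638: |R|=0.38579 <1
  x=-1.179: |R|=0.04244 <1
  x=-3.093: |R|=1.30191 >1
  x=-3.043: |R|=1.27410 >1
Stable set (-2.5714, 0).

z* = -2.5714.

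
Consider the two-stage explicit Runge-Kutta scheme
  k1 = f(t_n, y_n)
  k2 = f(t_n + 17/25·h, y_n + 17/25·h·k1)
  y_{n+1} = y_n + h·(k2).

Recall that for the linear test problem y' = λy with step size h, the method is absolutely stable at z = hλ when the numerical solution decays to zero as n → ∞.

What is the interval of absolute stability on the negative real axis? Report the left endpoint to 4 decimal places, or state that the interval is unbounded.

z∈(-1.4706,0).

Test eqn y'=λy, z=hλ:
  k1=λy_n ⇒ h·k1=z·y_n;  k2=λ(1+17/25z)y_n ⇒ h·k2=z(1+17/25z)y_n
  y_{n+1}/y_n = 1 + z(1+17/25z) = 1 + z + 17/25z²
  so R(z) = 1 + z + 17/25z².

Boundary: |R(x)|=1, x<0.
x=-0.84: |R|=0.6398
R=1: x+17/25x²=0 ⇒ x=−25/17=-1.4706; min R=1−1/(4·17/25)=0.6324>−1
Confirm numerically:
  x=-1.450: |R|=0.97970 <1
  x=-0.999: |R|=0.67964 <1
  x=-0.767: |R|=0.63304 <1
  x=-1.997: |R|=1.71485 >1
  x=-1.505: |R|=1.03522 >1
Interval (-1.4706, 0).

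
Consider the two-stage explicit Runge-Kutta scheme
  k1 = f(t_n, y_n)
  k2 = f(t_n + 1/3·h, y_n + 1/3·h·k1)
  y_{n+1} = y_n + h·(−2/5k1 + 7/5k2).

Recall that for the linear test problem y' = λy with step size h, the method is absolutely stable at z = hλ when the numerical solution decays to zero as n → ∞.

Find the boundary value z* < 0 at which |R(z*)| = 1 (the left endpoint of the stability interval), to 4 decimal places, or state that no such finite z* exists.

With y'=λy (z=hλ):
  k1=λy_n ⇒ h·k1=z·y_n;  k2=λ(1+1/3z)y_n ⇒ h·k2=z(1+1/3z)y_n
  y_{n+1}/y_n = 1 − 2/5z + 7/5z(1+1/3z) = 1 + z + 7/15z²
  so R(z) = 1 + z + 7/15z².

Solve |R(x)|<1 on ℝ⁻.
x=-1.05: |R|=0.4645
R=1: x+7/15x²=0 ⇒ x=−15/7=-2.1429; min R=1−1/(4·7/15)=0.4643>−1
Confirm numerically:
  x=-1.812: |R|=0.72023 <1
  x=-1.715: |R|=0.65757 <1
  x=-1.171: |R|=0.46891 <1
  x=-1.133: |R|=0.46605 <1
  x=-2.256: |R|=1.11912 >1
  x=-2.248: |R|=1.11030 >1
  x=-2.195: |R|=1.05341 >1
Stable set (-2.1429, 0).

z* = -2.1429.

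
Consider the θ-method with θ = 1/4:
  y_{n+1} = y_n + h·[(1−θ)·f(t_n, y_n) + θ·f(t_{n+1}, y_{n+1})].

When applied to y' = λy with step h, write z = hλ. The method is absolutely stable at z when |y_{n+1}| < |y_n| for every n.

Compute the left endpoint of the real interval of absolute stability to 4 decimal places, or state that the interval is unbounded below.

z* = -4.0000.

Set f=λy, z=hλ:
  y_{n+1} = y_n + z·[3/4·y_n + 1/4·y_{n+1}] ⇒ (1 − 1/4z)y_{n+1} = (1 + 3/4z)y_n
  ⇒ R(z) = (1 + 3/4z)/(1 − 1/4z).

Boundary: |R(x)|=1, x<0.
x=-0.69: |R|=0.4115
R=−1: 1+3/4x = −1+1/4x ⇒ -1/2x=2 ⇒ x=2/(-1/2)=-4.0000
Confirm numerically:
  x=-3.621: |R|=0.90054 <1
  x=-2.706: |R|=0.61408 <1
  x=-2.158: |R|=0.40175 <1
  x=-2.064: |R|=0.36148 <1
  x=-4.574: |R|=1.13389 >1
  x=-4.185: |R|=1.04520 >1
  x=-4.130: |R|=1.03198 >1
So |R|<1 on (-4.0000, 0).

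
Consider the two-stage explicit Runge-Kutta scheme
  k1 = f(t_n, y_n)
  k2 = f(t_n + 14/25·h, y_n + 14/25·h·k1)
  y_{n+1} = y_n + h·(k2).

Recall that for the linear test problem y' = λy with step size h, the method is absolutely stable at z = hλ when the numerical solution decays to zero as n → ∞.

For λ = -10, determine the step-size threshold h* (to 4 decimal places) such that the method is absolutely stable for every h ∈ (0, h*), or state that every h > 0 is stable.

(-1.7857,0); λ=-10 ⇒ h* = (25/14)/10 = 0.1786.

Test eqn y'=λy, z=hλ:
  k1=λy_n ⇒ h·k1=z·y_n;  k2=λ(1+14/25z)y_n ⇒ h·k2=z(1+14/25z)y_n
  y_{n+1}/y_n = 1 + z(1+14/25z) = 1 + z + 14/25z²
  R(z) = 1 + z + 14/25z².

Boundary: |R(x)|=1, x<0.
x=-1.18: |R|=0.5997
R=1: x+14/25x²=0 ⇒ x=−25/14=-1.7857; min R=1−1/(4·14/25)=0.5536>−1
Confirm numerically:
  x=-1.724: |R|=0.94042 <1
  x=-1.620: |R|=0.84966 <1
  x=-0.793: |R|=0.55916 <1
  x=-0.766: |R|=0.56258 <1
  x=-1.937: |R|=1.16410 >1
  x=-1.895: |R|=1.11597 >1
  x=-1.882: |R|=1.10148 >1
So |R|<1 on (-1.7857, 0).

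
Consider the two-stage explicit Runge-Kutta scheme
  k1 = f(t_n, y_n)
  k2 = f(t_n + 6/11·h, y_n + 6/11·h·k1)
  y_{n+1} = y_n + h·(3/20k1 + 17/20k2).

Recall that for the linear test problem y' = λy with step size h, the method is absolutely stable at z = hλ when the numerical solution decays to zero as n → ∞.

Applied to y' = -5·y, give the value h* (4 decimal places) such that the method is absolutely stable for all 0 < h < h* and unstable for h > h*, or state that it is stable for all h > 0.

(-2.1569,0); λ=-5 ⇒ h* = (110/51)/5 = 0.4314.

With y'=λy (z=hλ):
  k1=λy_n ⇒ h·k1=z·y_n;  k2=λ(1+6/11z)y_n ⇒ h·k2=z(1+6/11z)y_n
  y_{n+1}/y_n = 1 + 3/20z + 17/20z(1+6/11z) = 1 + z + 51/110z²
  ⇒ R(z) = 1 + z + 51/110z².

Boundary: |R(x)|=1, x<0.
x=-1.67: |R|=0.6230
R=1: x+51/110x²=0 ⇒ x=−110/51=-2.1569; min R=1−1/(4·51/110)=0.4608>−1
Confirm numerically:
  x=-1.501: |R|=0.54357 <1
  x=-1.463: |R|=0.52935 <1
  x=-1.439: |R|=0.52106 <1
  x=-1.114: |R|=0.46137 <1
  x=-2.680: |R|=1.65002 >1
  x=-2.524: |R|=1.42963 >1
  x=-2.200: |R|=1.04400 >1
Stable set (-2.1569, 0).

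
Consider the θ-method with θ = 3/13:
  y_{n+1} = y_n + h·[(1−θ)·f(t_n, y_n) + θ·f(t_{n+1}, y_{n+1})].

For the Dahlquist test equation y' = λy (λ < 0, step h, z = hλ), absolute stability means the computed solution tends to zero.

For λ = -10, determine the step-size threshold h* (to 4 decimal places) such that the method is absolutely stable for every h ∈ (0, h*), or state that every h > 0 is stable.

(-3.7143,0); λ=-10 ⇒ h* = (26/7)/10 = 0.3714.

With y'=λy (z=hλ):
  y_{n+1} = y_n + z·[10/13·y_n + 3/13·y_{n+1}] ⇒ (1 − 3/13z)y_{n+1} = (1 + 10/13z)y_n
  so R(z) = (1 + 10/13z)/(1 − 3/13z).

Find x<0 with |R(x)|<1.
x=-0.44: |R|=0.6006
R=−1: 1+10/13x = −1+3/13x ⇒ -7/13x=2 ⇒ x=2/(-7/13)=-3.7143
Confirm numerically:
  x=-2.767: |R|=0.68870 <1
  x=-1.831: |R|=0.28714 <1
  x=-1.604: |R|=0.17067 <1
  x=-4.265: |R|=1.14945 >1
  x=-4.207: |R|=1.13462 >1
Interval (-3.7143, 0).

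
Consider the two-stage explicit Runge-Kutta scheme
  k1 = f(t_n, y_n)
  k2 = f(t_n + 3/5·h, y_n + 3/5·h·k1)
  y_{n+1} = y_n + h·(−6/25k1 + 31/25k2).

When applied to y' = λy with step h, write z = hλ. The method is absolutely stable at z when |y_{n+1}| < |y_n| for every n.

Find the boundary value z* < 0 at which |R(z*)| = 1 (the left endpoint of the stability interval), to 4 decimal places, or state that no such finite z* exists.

z* = -1.3441.

On y'=λy, z=hλ:
  k1=λy_n ⇒ h·k1=z·y_n;  k2=λ(1+3/5z)y_n ⇒ h·k2=z(1+3/5z)y_n
  y_{n+1}/y_n = 1 − 6/25z + 31/25z(1+3/5z) = 1 + z + 93/125z²
  ⇒ R(z) = 1 + z + 93/125z².

Boundary: |R(x)|=1, x<0.
x=-1.33: |R|=0.9861
R=1: x+93/125x²=0 ⇒ x=−125/93=-1.3441; min R=1−1/(4·93/125)=0.6640>−1
Confirm numerically:
  x=-1.292: |R|=0.94993 <1
  x=-1.218: |R|=0.88574 <1
  x=-1.013: |R|=0.75047 <1
  x=-0.985: |R|=0.73685 <1
  x=-1.938: |R|=1.85635 >1
  x=-1.440: |R|=1.10276 >1
So |R|<1 on (-1.3441, 0).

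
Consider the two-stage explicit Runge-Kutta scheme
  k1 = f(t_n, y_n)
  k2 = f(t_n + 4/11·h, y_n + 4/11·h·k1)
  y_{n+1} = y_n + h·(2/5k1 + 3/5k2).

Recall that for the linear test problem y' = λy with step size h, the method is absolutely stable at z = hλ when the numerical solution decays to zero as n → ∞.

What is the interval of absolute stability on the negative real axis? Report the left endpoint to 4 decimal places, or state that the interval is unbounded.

Set f=λy, z=hλ:
  k1=λy_n ⇒ h·k1=z·y_n;  k2=λ(1+4/11z)y_n ⇒ h·k2=z(1+4/11z)y_n
  y_{n+1}/y_n = 1 + 2/5z + 3/5z(1+4/11z) = 1 + z + 12/55z²
  ⇒ R(z) = 1 + z + 12/55z².

Boundary: |R(x)|=1, x<0.
x=-1.36: |R|=0.0435
R=1: x+12/55x²=0 ⇒ x=−55/12=-4.5833; min R=1−1/(4·12/55)=-0.1458>−1
Confirm numerically:
  x=-4.459: |R|=0.87904 <1
  x=-4.038: |R|=0.51955 <1
  x=-3.981: |R|=0.47682 <1
  x=-2.320: |R|=0.14566 <1
  x=-5.148: |R|=1.63423 >1
  x=-4.938: |R|=1.38211 >1
  x=-4.642: |R|=1.05942 >1
Stable set (-4.5833, 0).

z∈(-4.5833,0).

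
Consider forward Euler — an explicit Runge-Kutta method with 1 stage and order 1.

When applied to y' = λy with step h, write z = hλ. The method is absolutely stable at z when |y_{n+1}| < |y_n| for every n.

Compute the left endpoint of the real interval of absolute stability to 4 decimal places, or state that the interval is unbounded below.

Set f=λy, z=hλ:
  order 1, 1-stage ⇒ R(z)=1+z
  (e.g. R(-0.38)=0.62000, |R|=0.62000)

Boundary: |R(x)|=1, x<0.
x=-0.38: |R|=0.6200
|R(-1.95)|=0.9500 |R(-1.69)|=0.6900 |R(-0.79)|=0.2100
Bisect:
  x_lo=-2.8191 |R|=1.8191  x_hi=-0.0767 |R|=0.9233
  mid=-1.44791 |R|=0.44791 →hi
  mid=-2.13351 |R|=1.13351 →lo
  mid=-1.79071 |R|=0.79071 →hi
  mid=-1.96211 |R|=0.96211 →hi
  mid=-2.04781 |R|=1.04781 →lo
  mid=-2.00496 |R|=1.00496 →lo
  mid=-1.98353 |R|=0.98353 →hi
  mid=-1.99424 |R|=0.99424 →hi
  ...
  [-2.00010,-1.99994] ⇒ x*=-2.0000
Stable set (-2.0000, 0).

left endpoint -2.0000.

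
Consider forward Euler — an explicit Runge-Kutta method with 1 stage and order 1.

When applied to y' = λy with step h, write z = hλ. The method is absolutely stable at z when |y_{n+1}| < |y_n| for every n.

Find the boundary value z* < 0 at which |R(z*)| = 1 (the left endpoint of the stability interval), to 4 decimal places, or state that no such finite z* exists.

left endpoint -2.0000.

Set f=λy, z=hλ:
  order 1, 1-stage ⇒ R(z)=1+z
  (e.g. R(-1.07)=-0.07000, |R|=0.07000)

Solve |R(x)|<1 on ℝ⁻.
x=-1.07: |R|=0.0700
|R(-1.68)|=0.6800 |R(-1.41)|=0.4100 |R(-0.9)|=0.1000
Bisect:
  x_lo=-2.6050 |R|=1.6050  x_hi=-0.3572 |R|=0.6428
  mid=-1.48111 |R|=0.48111 →hi
  mid=-2.04306 |R|=1.04306 →lo
  mid=-1.76209 |R|=0.76209 →hi
  mid=-1.90257 |R|=0.90257 →hi
  mid=-1.97282 |R|=0.97282 →hi
  mid=-2.00794 |R|=1.00794 →lo
  mid=-1.99038 |R|=0.99038 →hi
  ...
  [-2.00012,-1.99998] ⇒ x*=-2.0000
Stable set (-2.0000, 0).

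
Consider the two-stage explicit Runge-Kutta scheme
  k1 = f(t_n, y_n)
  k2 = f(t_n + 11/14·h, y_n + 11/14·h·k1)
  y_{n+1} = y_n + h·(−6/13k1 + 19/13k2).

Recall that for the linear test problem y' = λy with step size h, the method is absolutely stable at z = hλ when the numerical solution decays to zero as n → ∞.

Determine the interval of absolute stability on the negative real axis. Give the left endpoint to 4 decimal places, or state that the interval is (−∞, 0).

Test eqn y'=λy, z=hλ:
  k1=λy_n ⇒ h·k1=z·y_n;  k2=λ(1+11/14z)y_n ⇒ h·k2=z(1+11/14z)y_n
  y_{n+1}/y_n = 1 − 6/13z + 19/13z(1+11/14z) = 1 + z + 209/182z²
  ⇒ R(z) = 1 + z + 209/182z².

Need |R(x)|<1, x<0.
x=-0.48: |R|=0.7846
R=1: x+209/182x²=0 ⇒ x=−182/209=-0.8708; min R=1−1/(4·209/182)=0.7823>−1
Confirm numerically:
  x=-0.740: |R|=0.88884 <1
  x=-0.686: |R|=0.85441 <1
  x=-0.577: |R|=0.80532 <1
  x=-1.392: |R|=1.83312 >1
  x=-1.260: |R|=1.56312 >1
Interval (-0.8708, 0).

z∈(-0.8708,0).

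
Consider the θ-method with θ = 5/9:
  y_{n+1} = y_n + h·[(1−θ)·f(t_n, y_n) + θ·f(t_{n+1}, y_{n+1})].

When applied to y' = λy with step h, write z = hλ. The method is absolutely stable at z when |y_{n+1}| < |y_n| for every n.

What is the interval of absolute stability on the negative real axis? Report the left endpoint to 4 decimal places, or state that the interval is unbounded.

With y'=λy (z=hλ):
  y_{n+1} = y_n + z·[4/9·y_n + 5/9·y_{n+1}] ⇒ (1 − 5/9z)y_{n+1} = (1 + 4/9z)y_n
  ⇒ R(z) = (1 + 4/9z)/(1 − 5/9z).

Need |R(x)|<1, x<0.
x=-1.77: |R|=0.1076
x=-2: |R|=0.0526
x=-10: |R|=0.5254
x=-100: |R|=0.7682
θ=5/9≥1/2 ⇒ |1+4/9x|<|1−5/9x| ∀x<0 ⇒ interval (−∞,0).

unbounded; (−∞, 0).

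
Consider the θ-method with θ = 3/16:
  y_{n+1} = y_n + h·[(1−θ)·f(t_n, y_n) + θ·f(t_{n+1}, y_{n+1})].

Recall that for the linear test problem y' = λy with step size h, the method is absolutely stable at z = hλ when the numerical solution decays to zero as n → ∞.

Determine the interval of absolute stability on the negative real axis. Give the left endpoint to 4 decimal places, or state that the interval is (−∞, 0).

(-3.2000, 0).

Test eqn y'=λy, z=hλ:
  y_{n+1} = y_n + z·[13/16·y_n + 3/16·y_{n+1}] ⇒ (1 − 3/16z)y_{n+1} = (1 + 13/16z)y_n
  ⇒ R(z) = (1 + 13/16z)/(1 − 3/16z).

Boundary: |R(x)|=1, x<0.
x=-1.15: |R|=0.0540
R=−1: 1+13/16x = −1+3/16x ⇒ -5/8x=2 ⇒ x=2/(-5/8)=-3.2000
Confirm numerically:
  x=-3.093: |R|=0.95767 <1
  x=-1.999: |R|=0.45402 <1
  x=-1.970: |R|=0.43861 <1
  x=-3.484: |R|=1.10736 >1
  x=-3.387: |R|=1.07148 >1
Interval (-3.2000, 0).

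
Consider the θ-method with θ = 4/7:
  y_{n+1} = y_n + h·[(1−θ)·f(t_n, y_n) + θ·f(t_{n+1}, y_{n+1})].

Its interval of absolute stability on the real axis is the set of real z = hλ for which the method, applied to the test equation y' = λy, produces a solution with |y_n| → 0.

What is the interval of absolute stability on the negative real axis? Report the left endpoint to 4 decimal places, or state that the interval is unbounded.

On y'=λy, z=hλ:
  y_{n+1} = y_n + z·[3/7·y_n + 4/7·y_{n+1}] ⇒ (1 − 4/7z)y_{n+1} = (1 + 3/7z)y_n
  ⇒ R(z) = (1 + 3/7z)/(1 − 4/7z).

Find x<0 with |R(x)|<1.
x=-1.01: |R|=0.3596
x=-2: |R|=0.0667
x=-10: |R|=0.4894
x=-100: |R|=0.7199
θ=4/7≥1/2 ⇒ |1+3/7x|<|1−4/7x| ∀x<0 ⇒ interval (−∞,0).

(−∞, 0) — no finite endpoint.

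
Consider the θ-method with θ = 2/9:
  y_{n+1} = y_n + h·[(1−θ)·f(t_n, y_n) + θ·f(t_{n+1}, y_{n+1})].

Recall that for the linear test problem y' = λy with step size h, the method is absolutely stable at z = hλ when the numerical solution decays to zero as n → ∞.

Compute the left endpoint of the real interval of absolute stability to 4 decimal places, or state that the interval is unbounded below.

z* = -3.6000.

Set f=λy, z=hλ:
  y_{n+1} = y_n + z·[7/9·y_n + 2/9·y_{n+1}] ⇒ (1 − 2/9z)y_{n+1} = (1 + 7/9z)y_n
  so R(z) = (1 + 7/9z)/(1 − 2/9z).

Boundary: |R(x)|=1, x<0.
x=-0.79: |R|=0.3280
R=−1: 1+7/9x = −1+2/9x ⇒ -5/9x=2 ⇒ x=2/(-5/9)=-3.6000
Confirm numerically:
  x=-2.667: |R|=0.67455 <1
  x=-2.479: |R|=0.59844 <1
  x=-1.758: |R|=0.26414 <1
  x=-1.539: |R|=0.14680 <1
  x=-3.960: |R|=1.10638 >1
  x=-3.840: |R|=1.07194 >1
  x=-3.782: |R|=1.05494 >1
So |R|<1 on (-3.6000, 0).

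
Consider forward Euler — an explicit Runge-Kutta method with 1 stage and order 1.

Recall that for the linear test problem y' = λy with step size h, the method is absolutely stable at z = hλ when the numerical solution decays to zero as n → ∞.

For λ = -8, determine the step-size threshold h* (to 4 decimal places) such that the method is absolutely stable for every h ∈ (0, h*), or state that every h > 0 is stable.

With y'=λy (z=hλ):
  order 1, 1-stage ⇒ R(z)=1+z
  (e.g. R(-1.03)=-0.03000, |R|=0.03000)

Need |R(x)|<1, x<0.
x=-1.03: |R|=0.0300
|R(-1.68)|=0.6800 |R(-1.56)|=0.5600 |R(-0.83)|=0.1700
Bisect:
  x_lo=-2.3550 |R|=1.3550  x_hi=-0.1467 |R|=0.8533
  mid=-1.25082 |R|=0.25082 →hi
  mid=-1.80291 |R|=0.80291 →hi
  mid=-2.07895 |R|=1.07895 →lo
  mid=-1.94093 |R|=0.94093 →hi
  mid=-2.00994 |R|=1.00994 →lo
  mid=-1.97543 |R|=0.97543 →hi
  mid=-1.99269 |R|=0.99269 →hi
  ...
  [-2.00010,-1.99996] ⇒ x*=-2.0000
Stable set (-2.0000, 0).

(-2.0000,0); λ=-8 ⇒ h* = 0.2500.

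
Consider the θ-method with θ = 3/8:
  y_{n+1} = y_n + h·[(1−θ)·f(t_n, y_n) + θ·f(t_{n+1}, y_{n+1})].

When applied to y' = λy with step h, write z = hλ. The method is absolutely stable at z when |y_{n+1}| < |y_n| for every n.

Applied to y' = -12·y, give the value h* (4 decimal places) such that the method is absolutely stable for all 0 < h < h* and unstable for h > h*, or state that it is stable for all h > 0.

Test eqn y'=λy, z=hλ:
  y_{n+1} = y_n + z·[5/8·y_n + 3/8·y_{n+1}] ⇒ (1 − 3/8z)y_{n+1} = (1 + 5/8z)y_n
  ⇒ R(z) = (1 + 5/8z)/(1 − 3/8z).

Need |R(x)|<1, x<0.
x=-1.45: |R|=0.0607
R=−1: 1+5/8x = −1+3/8x ⇒ -1/4x=2 ⇒ x=2/(-1/4)=-8.0000
Confirm numerically:
  x=-7.859: |R|=0.99107 <1
  x=-7.834: |R|=0.98946 <1
  x=-4.626: |R|=0.69156 <1
  x=-3.310: |R|=0.47685 <1
  x=-8.264: |R|=1.01610 >1
  x=-8.239: |R|=1.01461 >1
  x=-8.040: |R|=1.00249 >1
Interval (-8.0000, 0).

(-8.0000,0); λ=-12 ⇒ h* = (8)/12 = 0.6667.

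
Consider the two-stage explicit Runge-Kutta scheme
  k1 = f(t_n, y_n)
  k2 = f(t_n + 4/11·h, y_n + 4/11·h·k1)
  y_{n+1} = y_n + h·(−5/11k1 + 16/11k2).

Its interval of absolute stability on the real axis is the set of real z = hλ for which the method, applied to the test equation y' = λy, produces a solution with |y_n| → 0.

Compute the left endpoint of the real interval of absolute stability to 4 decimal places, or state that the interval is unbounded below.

left endpoint -1.8906.

On y'=λy, z=hλ:
  k1=λy_n ⇒ h·k1=z·y_n;  k2=λ(1+4/11z)y_n ⇒ h·k2=z(1+4/11z)y_n
  y_{n+1}/y_n = 1 − 5/11z + 16/11z(1+4/11z) = 1 + z + 64/121z²
  so R(z) = 1 + z + 64/121z².

Solve |R(x)|<1 on ℝ⁻.
x=-1.75: |R|=0.8698
R=1: x+64/121x²=0 ⇒ x=−121/64=-1.8906; min R=1−1/(4·64/121)=0.5273>−1
Confirm numerically:
  x=-1.749: |R|=0.86898 <1
  x=-1.522: |R|=0.70325 <1
  x=-1.140: |R|=0.54739 <1
  x=-1.088: |R|=0.53811 <1
  x=-2.463: |R|=1.74566 >1
  x=-2.400: |R|=1.64661 >1
  x=-2.132: |R|=1.27219 >1
So |R|<1 on (-1.8906, 0).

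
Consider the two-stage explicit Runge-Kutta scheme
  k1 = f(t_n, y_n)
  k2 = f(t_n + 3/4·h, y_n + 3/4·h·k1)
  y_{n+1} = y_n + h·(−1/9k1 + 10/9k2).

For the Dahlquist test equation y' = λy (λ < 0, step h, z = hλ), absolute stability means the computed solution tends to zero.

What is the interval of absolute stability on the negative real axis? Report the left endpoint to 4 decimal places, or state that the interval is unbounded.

z∈(-1.2000,0).

Test eqn y'=λy, z=hλ:
  k1=λy_n ⇒ h·k1=z·y_n;  k2=λ(1+3/4z)y_n ⇒ h·k2=z(1+3/4z)y_n
  y_{n+1}/y_n = 1 − 1/9z + 10/9z(1+3/4z) = 1 + z + 5/6z²
  so R(z) = 1 + z + 5/6z².

Need |R(x)|<1, x<0.
x=-0.63: |R|=0.7007
R=1: x+5/6x²=0 ⇒ x=−6/5=-1.2000; min R=1−1/(4·5/6)=0.7000>−1
Confirm numerically:
  x=-0.806: |R|=0.73536 <1
  x=-0.737: |R|=0.71564 <1
  x=-0.605: |R|=0.70002 <1
  x=-1.633: |R|=1.58924 >1
  x=-1.609: |R|=1.54840 >1
  x=-1.562: |R|=1.47120 >1
So |R|<1 on (-1.2000, 0).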